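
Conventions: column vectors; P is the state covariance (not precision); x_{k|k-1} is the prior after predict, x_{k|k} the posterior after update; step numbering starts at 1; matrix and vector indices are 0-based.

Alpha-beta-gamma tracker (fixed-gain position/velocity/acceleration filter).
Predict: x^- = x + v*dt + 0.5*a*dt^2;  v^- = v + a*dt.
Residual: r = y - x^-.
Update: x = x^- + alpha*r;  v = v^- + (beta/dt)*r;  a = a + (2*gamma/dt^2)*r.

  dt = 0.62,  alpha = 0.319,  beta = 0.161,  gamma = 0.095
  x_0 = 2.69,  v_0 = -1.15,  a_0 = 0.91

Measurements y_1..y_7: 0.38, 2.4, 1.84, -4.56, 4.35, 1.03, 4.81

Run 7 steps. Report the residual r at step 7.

resid = 4.0181

step 1: x_pred=2.1519  r=-1.7719  x^+=1.5867  v^+=-1.0459  a^+=0.0342
step 2: x_pred=0.9448  r=1.4552  x^+=1.4090  v^+=-0.6468  a^+=0.7535
step 3: x_pred=1.1528  r=0.6872  x^+=1.3720  v^+=-0.0012  a^+=1.0932
step 4: x_pred=1.5813  r=-6.1413  x^+=-0.3777  v^+=-0.9182  a^+=-1.9424
step 5: x_pred=-1.3204  r=5.6704  x^+=0.4885  v^+=-0.6500  a^+=0.8604
step 6: x_pred=0.2508  r=0.7792  x^+=0.4994  v^+=0.0857  a^+=1.2455
step 7: x_pred=0.7919  r=4.0181  x^+=2.0737  v^+=1.9013  a^+=3.2315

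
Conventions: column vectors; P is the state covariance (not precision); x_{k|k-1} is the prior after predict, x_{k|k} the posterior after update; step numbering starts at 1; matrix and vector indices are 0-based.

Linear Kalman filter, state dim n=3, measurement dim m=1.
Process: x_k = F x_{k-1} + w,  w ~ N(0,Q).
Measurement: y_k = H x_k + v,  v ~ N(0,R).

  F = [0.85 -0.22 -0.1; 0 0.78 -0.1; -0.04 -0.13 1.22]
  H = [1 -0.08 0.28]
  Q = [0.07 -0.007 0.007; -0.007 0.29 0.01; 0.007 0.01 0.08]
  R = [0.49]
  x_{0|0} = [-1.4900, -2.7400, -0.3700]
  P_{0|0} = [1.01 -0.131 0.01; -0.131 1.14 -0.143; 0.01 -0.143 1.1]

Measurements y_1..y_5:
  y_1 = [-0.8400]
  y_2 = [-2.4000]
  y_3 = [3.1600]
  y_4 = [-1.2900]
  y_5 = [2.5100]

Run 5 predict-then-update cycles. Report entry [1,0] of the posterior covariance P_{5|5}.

step 1: x^-=[-0.6267, -2.1002, -0.0356]  P^-=[0.9069 -0.2713 -0.0687; -0.2713 1.0169 -0.3736; -0.0687 -0.3736 1.7811]  S=[1.5647]  K=[0.5812; -0.2922; 0.2939]  nu=[-0.3713]  x^+=[-0.8425, -1.9917, -0.1448]  P^+=[0.3784 -0.0056 -0.3360; -0.0056 0.8832 -0.2392; -0.3360 -0.2392 1.6460]
step 2: x^-=[-0.2635, -1.5390, 0.1160]  P^-=[0.4513 -0.1038 -0.4695; -0.1038 0.8811 -0.5123; -0.4695 -0.5123 2.6540]  S=[0.9316]  K=[0.3522; -0.3411; 0.3377]  nu=[-2.2921]  x^+=[-1.0708, -0.7572, -0.6580]  P^+=[0.3357 0.0081 -0.5803; 0.0081 0.7728 -0.4050; -0.5803 -0.4050 2.5477]
step 3: x^-=[-0.6778, -0.5248, -0.6615]  P^-=[0.4532 -0.0368 -0.7946; -0.0368 0.8488 -0.7724; -0.7946 -0.7724 4.0708]  S=[0.8633]  K=[0.2707; -0.3717; 0.4714]  nu=[3.9810]  x^+=[0.3998, -2.0048, 1.2153]  P^+=[0.3900 0.0501 -0.9048; 0.0501 0.7295 -0.6211; -0.9048 -0.6211 3.8790]
step 4: x^-=[0.6594, -1.6853, 1.7273]  P^-=[0.5336 0.0515 -1.2470; 0.0515 0.8695 -1.1415; -1.2470 -1.1415 6.1523]  S=[0.8561]  K=[0.2106; -0.3944; 0.6623]  nu=[-2.5678]  x^+=[0.1185, -0.6725, 0.0267]  P^+=[0.4956 0.1226 -1.3664; 0.1226 0.7363 -0.9179; -1.3664 -0.9179 5.7768]
step 5: x^-=[0.2460, -0.5272, 0.1153]  P^-=[0.6675 0.1733 -1.8941; 0.1733 0.9389 -1.6641; -1.8941 -1.6641 9.1172]  S=[0.8645]  K=[0.1427; -0.4254; 0.9160]  nu=[2.1896]  x^+=[0.5583, -1.4587, 2.1210]  P^+=[0.6499 0.2257 -2.0070; 0.2257 0.7825 -1.3272; -2.0070 -1.3272 8.3918]

P_post[1,0] = 0.2257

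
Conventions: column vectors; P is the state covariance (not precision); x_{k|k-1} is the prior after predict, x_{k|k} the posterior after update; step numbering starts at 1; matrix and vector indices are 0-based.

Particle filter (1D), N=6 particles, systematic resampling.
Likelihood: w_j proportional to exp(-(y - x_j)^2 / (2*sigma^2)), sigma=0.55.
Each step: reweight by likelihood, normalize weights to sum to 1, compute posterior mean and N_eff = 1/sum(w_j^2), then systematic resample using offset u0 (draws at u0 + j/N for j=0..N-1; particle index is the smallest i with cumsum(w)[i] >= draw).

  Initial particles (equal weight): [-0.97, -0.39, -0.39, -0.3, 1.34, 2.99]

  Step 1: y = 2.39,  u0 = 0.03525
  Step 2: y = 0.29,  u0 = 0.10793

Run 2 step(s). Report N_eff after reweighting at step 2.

N_eff = 2.0003

step 1: w=[0.0000, 0.0000, 0.0000, 0.0000, 0.2267, 0.7733]  mean=2.6160  Neff=1.5399  idx=[4, 4, 5, 5, 5, 5]
step 2: w=[0.5000, 0.5000, 0.0000, 0.0000, 0.0000, 0.0000]  mean=1.3401  Neff=2.0003  idx=[0, 0, 0, 1, 1, 1]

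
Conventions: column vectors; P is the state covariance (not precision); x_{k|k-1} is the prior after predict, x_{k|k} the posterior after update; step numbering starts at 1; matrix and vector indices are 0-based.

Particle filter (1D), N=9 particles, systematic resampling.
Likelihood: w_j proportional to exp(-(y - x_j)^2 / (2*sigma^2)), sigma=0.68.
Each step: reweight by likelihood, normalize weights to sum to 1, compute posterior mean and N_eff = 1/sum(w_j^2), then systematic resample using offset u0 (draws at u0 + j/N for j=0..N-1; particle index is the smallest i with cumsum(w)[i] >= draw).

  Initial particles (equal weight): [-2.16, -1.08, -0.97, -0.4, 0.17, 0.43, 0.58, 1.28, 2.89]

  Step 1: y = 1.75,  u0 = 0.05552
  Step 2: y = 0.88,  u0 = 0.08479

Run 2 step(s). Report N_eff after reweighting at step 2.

step 1: w=[0.0000, 0.0001, 0.0002, 0.0045, 0.0452, 0.1022, 0.1531, 0.5296, 0.1650]  mean=1.2930  Neff=2.9097  idx=[5, 6, 6, 7, 7, 7, 7, 7, 8]
step 2: w=[0.1175, 0.1327, 0.1327, 0.1230, 0.1230, 0.1230, 0.1230, 0.1230, 0.0019]  mean=0.9973  Neff=8.0170  idx=[0, 1, 2, 3, 4, 5, 5, 6, 7]

N_eff = 8.0170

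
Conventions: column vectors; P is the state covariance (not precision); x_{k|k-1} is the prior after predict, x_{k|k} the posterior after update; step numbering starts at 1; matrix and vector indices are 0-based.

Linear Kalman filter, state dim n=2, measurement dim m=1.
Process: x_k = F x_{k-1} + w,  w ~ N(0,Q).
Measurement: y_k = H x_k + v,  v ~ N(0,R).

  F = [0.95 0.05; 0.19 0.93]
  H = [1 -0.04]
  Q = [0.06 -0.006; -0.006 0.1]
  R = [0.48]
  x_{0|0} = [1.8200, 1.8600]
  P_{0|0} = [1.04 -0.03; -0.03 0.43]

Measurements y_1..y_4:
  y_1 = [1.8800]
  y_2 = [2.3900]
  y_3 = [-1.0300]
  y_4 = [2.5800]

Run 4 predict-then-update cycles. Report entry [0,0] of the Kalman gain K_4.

K[0,0] = 0.3156

step 1: x^-=[1.8220, 2.0756]  P^-=[0.9968 0.1749; 0.1749 0.4988]  S=[1.4636]  K=[0.6763; 0.1059]  nu=[0.1410]  x^+=[1.9174, 2.0905]  P^+=[0.3274 0.0701; 0.0701 0.4824]
step 2: x^-=[1.9260, 2.3085]  P^-=[0.3634 0.1382; 0.1382 0.5539]  S=[0.8332]  K=[0.4295; 0.1392]  nu=[0.5563]  x^+=[2.1650, 2.3859]  P^+=[0.2097 0.0883; 0.0883 0.5377]
step 3: x^-=[2.1760, 2.6303]  P^-=[0.2590 0.1357; 0.1357 0.6039]  S=[0.7291]  K=[0.3478; 0.1530]  nu=[-3.1008]  x^+=[1.0977, 2.1557]  P^+=[0.1708 0.0969; 0.0969 0.5868]
step 4: x^-=[1.1506, 2.2134]  P^-=[0.2248 0.1387; 0.1387 0.6479]  S=[0.6948]  K=[0.3156; 0.1623]  nu=[1.5180]  x^+=[1.6297, 2.4597]  P^+=[0.1556 0.1031; 0.1031 0.6296]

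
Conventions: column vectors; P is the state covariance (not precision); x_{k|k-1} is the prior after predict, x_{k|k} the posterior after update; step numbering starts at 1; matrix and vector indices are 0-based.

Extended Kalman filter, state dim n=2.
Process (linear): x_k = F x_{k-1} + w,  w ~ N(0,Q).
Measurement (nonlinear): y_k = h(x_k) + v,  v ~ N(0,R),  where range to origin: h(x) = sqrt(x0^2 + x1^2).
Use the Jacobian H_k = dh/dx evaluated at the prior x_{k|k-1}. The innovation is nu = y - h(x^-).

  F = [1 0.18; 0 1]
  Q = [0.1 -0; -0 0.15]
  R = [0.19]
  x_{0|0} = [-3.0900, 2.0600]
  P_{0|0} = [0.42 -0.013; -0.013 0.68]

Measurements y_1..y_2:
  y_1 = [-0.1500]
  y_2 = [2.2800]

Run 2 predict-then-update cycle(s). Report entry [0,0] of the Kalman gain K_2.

K[0,0] = -0.7669

step 1: x^-=[-2.7192, 2.0600]  P^-=[0.5374 0.1094; 0.1094 0.8300]  H_jac=[-0.7971 0.6039]  S=[0.7287]  K=[-0.4971; 0.5681]  nu=[-3.5614]  x^+=[-0.9488, 0.0368]  P^+=[0.3573 0.3152; 0.3152 0.5948]
step 2: x^-=[-0.9422, 0.0368]  P^-=[0.5900 0.4223; 0.4223 0.7448]  H_jac=[-0.9992 0.0390]  S=[0.7473]  K=[-0.7669; -0.5257]  nu=[1.3371]  x^+=[-1.9676, -0.6661]  P^+=[0.1505 0.1210; 0.1210 0.5383]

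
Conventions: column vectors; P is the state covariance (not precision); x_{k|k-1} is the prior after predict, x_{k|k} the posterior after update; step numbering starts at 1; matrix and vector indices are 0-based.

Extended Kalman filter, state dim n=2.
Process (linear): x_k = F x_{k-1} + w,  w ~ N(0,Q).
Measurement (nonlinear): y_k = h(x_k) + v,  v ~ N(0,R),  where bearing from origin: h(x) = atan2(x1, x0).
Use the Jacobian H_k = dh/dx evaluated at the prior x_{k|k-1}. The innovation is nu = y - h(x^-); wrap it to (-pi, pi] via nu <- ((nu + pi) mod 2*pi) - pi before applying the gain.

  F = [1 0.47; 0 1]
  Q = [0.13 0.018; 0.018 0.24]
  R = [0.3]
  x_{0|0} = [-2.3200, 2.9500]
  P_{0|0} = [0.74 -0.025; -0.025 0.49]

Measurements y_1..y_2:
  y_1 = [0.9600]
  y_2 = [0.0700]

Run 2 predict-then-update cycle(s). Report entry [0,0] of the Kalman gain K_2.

step 1: x^-=[-0.9335, 2.9500]  P^-=[0.9547 0.2233; 0.2233 0.7300]  H_jac=[-0.3081 -0.0975]  S=[0.4110]  K=[-0.7687; -0.3406]  nu=[-0.9173]  x^+=[-0.2284, 3.2624]  P^+=[0.7119 0.1157; 0.1157 0.6823]
step 2: x^-=[1.3050, 3.2624]  P^-=[1.1013 0.4544; 0.4544 0.9223]  H_jac=[-0.2642 0.1057]  S=[0.3618]  K=[-0.6716; -0.0624]  nu=[-1.1203]  x^+=[2.0573, 3.3323]  P^+=[0.9381 0.4392; 0.4392 0.9209]

K[0,0] = -0.6716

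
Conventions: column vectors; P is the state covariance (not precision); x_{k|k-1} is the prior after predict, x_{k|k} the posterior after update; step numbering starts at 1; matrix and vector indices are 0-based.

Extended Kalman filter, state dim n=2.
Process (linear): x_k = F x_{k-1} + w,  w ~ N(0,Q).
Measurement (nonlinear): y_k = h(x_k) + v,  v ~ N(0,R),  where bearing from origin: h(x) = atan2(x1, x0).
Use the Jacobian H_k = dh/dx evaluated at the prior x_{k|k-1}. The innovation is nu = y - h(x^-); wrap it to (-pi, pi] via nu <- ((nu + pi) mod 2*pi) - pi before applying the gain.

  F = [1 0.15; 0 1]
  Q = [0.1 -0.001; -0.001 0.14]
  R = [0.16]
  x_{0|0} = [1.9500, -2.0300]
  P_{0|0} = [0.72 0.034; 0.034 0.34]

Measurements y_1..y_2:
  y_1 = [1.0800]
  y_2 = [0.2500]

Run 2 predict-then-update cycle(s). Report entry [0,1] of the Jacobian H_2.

H_jac[0,1] = 0.2680

step 1: x^-=[1.6455, -2.0300]  P^-=[0.8378 0.0840; 0.0840 0.4800]  H_jac=[0.2973 0.2410]  S=[0.2740]  K=[0.9831; 0.5134]  nu=[1.9696]  x^+=[3.5818, -1.0189]  P^+=[0.5731 -0.0543; -0.0543 0.4078]
step 2: x^-=[3.4290, -1.0189]  P^-=[0.6660 0.0059; 0.0059 0.5478]  H_jac=[0.0796 0.2680]  S=[0.2038]  K=[0.2680; 0.7226]  nu=[0.5388]  x^+=[3.5734, -0.6295]  P^+=[0.6514 -0.0335; -0.0335 0.4414]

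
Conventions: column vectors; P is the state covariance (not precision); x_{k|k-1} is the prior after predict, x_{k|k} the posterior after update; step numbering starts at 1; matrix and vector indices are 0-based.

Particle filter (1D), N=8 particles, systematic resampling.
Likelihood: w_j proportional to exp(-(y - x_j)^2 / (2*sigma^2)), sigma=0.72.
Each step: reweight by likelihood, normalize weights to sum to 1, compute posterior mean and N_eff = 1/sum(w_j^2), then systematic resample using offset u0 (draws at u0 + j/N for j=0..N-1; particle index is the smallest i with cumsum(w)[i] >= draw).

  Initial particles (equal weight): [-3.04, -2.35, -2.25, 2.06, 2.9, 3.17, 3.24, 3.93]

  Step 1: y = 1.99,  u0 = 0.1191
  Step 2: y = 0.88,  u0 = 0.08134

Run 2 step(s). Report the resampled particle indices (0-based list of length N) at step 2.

resampled_idx = [0, 0, 1, 1, 2, 2, 3, 3]

step 1: w=[0.0000, 0.0000, 0.0000, 0.5093, 0.2302, 0.1336, 0.1134, 0.0136]  mean=2.5608  Neff=2.9135  idx=[3, 3, 3, 3, 4, 5, 5, 7]
step 2: w=[0.2425, 0.2425, 0.2425, 0.2425, 0.0181, 0.0059, 0.0059, 0.0001]  mean=2.0886  Neff=4.2447  idx=[0, 0, 1, 1, 2, 2, 3, 3]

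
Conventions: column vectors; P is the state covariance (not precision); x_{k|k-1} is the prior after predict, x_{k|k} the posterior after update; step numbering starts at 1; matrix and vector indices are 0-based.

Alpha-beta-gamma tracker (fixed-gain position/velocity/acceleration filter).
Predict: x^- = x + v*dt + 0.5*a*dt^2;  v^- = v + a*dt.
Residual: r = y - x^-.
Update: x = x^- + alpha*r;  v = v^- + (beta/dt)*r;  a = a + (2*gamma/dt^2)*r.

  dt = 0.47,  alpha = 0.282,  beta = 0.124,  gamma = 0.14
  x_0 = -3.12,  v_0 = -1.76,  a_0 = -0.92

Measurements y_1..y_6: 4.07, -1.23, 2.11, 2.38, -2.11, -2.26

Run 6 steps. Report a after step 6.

step 1: x_pred=-4.0488  r=8.1188  x^+=-1.7593  v^+=-0.0504  a^+=9.3709
step 2: x_pred=-0.7480  r=-0.4820  x^+=-0.8839  v^+=4.2268  a^+=8.7600
step 3: x_pred=2.0702  r=0.0398  x^+=2.0814  v^+=8.3544  a^+=8.8104
step 4: x_pred=6.9811  r=-4.6011  x^+=5.6836  v^+=11.2814  a^+=2.9783
step 5: x_pred=11.3148  r=-13.4248  x^+=7.5290  v^+=9.1393  a^+=-14.0382
step 6: x_pred=10.2740  r=-12.5340  x^+=6.7394  v^+=-0.7655  a^+=-29.9256

a_post = -29.9256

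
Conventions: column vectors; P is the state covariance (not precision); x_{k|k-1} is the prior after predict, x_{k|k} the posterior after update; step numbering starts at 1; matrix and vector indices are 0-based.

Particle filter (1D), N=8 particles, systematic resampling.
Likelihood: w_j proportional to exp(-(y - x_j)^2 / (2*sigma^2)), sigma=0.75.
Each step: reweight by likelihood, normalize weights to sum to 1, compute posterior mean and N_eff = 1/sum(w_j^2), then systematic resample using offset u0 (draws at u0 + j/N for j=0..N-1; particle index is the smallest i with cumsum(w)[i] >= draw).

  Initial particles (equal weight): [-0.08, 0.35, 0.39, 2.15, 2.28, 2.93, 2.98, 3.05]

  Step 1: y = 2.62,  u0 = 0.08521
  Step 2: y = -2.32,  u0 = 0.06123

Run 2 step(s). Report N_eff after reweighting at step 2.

N_eff = 2.3336

step 1: w=[0.0003, 0.0023, 0.0027, 0.1865, 0.2048, 0.2084, 0.2023, 0.1926]  mean=2.6706  Neff=5.0458  idx=[3, 4, 4, 5, 5, 6, 7, 7]
step 2: w=[0.5865, 0.2056, 0.2056, 0.0007, 0.0007, 0.0004, 0.0002, 0.0002]  mean=2.2053  Neff=2.3336  idx=[0, 0, 0, 0, 0, 1, 2, 2]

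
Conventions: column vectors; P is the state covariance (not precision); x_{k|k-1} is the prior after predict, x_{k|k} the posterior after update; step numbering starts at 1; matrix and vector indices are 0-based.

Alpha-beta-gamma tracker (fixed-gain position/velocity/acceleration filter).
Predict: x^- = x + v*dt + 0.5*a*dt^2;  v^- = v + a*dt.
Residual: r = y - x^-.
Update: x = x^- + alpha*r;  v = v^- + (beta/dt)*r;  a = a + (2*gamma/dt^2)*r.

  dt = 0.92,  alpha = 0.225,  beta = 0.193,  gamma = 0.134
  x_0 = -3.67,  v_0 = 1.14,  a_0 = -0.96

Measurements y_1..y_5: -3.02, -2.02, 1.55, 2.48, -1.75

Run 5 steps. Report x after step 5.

x_post = 1.1476

step 1: x_pred=-3.0275  r=0.0075  x^+=-3.0258  v^+=0.2584  a^+=-0.9576
step 2: x_pred=-3.1934  r=1.1734  x^+=-2.9294  v^+=-0.3765  a^+=-0.5861
step 3: x_pred=-3.5238  r=5.0738  x^+=-2.3822  v^+=0.1487  a^+=1.0204
step 4: x_pred=-1.8136  r=4.2936  x^+=-0.8475  v^+=1.9882  a^+=2.3799
step 5: x_pred=1.9888  r=-3.7388  x^+=1.1476  v^+=3.3934  a^+=1.1961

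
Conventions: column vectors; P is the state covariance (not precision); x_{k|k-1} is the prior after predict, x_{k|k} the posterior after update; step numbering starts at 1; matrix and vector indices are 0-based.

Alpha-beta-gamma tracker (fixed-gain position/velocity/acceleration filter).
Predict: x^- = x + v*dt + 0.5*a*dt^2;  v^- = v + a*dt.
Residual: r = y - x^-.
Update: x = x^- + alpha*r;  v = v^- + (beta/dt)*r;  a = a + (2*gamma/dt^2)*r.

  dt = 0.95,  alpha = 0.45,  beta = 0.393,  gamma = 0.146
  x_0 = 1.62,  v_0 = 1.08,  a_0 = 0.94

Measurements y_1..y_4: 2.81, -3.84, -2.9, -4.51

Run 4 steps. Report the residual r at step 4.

step 1: x_pred=3.0702  r=-0.2602  x^+=2.9531  v^+=1.8654  a^+=0.8558
step 2: x_pred=5.1114  r=-8.9514  x^+=1.0833  v^+=-1.0246  a^+=-2.0404
step 3: x_pred=-0.8109  r=-2.0891  x^+=-1.7510  v^+=-3.8272  a^+=-2.7163
step 4: x_pred=-6.6126  r=2.1026  x^+=-5.6664  v^+=-5.5379  a^+=-2.0360

resid = 2.1026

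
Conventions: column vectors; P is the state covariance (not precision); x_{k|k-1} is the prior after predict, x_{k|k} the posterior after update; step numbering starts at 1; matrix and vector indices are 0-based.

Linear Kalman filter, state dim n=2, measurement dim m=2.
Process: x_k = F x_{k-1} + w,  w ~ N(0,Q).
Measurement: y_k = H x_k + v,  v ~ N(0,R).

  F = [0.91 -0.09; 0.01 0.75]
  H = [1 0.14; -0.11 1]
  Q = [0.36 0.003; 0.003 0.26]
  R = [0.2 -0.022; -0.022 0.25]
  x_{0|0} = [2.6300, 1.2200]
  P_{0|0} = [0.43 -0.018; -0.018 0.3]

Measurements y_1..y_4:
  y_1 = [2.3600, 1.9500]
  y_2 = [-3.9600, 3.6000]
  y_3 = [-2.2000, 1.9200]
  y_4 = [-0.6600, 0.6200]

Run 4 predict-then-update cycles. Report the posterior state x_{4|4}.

step 1: x^-=[2.2835, 0.9413]  P^-=[0.7215 -0.0256; -0.0256 0.4285]  S=[0.9227 -0.0666; -0.0666 0.6929]  K=[0.7724 -0.0773; 0.0828 0.6305]  nu=[-0.0553, 1.2599]  x^+=[2.1434, 1.7311]  P^+=[0.1588 -0.0188; -0.0188 0.1537]
step 2: x^-=[1.7947, 1.3197]  P^-=[0.4959 -0.0188; -0.0188 0.3462]  S=[0.6974 -0.0466; -0.0466 0.6063]  K=[0.7028 -0.0670; 0.0813 0.5806]  nu=[-5.9395, 2.4777]  x^+=[-2.5453, 2.2752]  P^+=[0.1443 -0.0163; -0.0163 0.1416]
step 3: x^-=[-2.5210, 1.6809]  P^-=[0.4833 -0.0164; -0.0164 0.3394]  S=[0.6854 -0.0438; -0.0438 0.5989]  K=[0.6977 -0.0651; 0.0822 0.5758]  nu=[0.0857, -0.0383]  x^+=[-2.4587, 1.6660]  P^+=[0.1432 -0.0159; -0.0159 0.1404]
step 4: x^-=[-2.3874, 1.2249]  P^-=[0.4823 -0.0160; -0.0160 0.3387]  S=[0.6845 -0.0434; -0.0434 0.5981]  K=[0.6973 -0.0649; 0.0824 0.5753]  nu=[1.5559, -0.8675]  x^+=[-1.2462, 0.8540]  P^+=[0.1431 -0.0158; -0.0158 0.1403]

x_post = [-1.2462, 0.8540]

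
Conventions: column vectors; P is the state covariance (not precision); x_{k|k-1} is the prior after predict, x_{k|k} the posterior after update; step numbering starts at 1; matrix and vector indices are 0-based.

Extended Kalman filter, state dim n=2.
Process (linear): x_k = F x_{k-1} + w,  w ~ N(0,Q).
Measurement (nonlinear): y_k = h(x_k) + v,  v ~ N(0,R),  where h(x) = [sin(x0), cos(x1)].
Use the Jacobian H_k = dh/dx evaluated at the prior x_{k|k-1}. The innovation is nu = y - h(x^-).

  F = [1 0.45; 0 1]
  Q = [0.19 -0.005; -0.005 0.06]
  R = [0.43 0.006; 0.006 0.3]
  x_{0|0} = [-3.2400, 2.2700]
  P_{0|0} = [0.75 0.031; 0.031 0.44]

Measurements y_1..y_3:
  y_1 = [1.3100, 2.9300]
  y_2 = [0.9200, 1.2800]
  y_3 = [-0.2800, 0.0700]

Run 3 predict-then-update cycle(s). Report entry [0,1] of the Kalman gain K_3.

K[0,1] = 0.0903

step 1: x^-=[-2.2185, 2.2700]  P^-=[1.0570 0.2240; 0.2240 0.5000]  H_jac=[-0.6034 0.0000; 0.0000 -0.7654]  S=[0.8148 0.1094; 0.1094 0.5929]  K=[-0.7628 -0.1484; -0.0812 -0.6305]  nu=[2.1075, 3.5736]  x^+=[-4.3562, -0.1541]  P^+=[0.5451 0.0641; 0.0641 0.2478]
step 2: x^-=[-4.4256, -0.1541]  P^-=[0.8430 0.1706; 0.1706 0.3078]  H_jac=[-0.2829 0.0000; 0.0000 0.1535]  S=[0.4975 -0.0014; -0.0014 0.3073]  K=[-0.4791 0.0831; -0.0966 0.1533]  nu=[-0.0392, 0.2919]  x^+=[-4.3826, -0.1056]  P^+=[0.7266 0.1436; 0.1436 0.2959]
step 3: x^-=[-4.4301, -0.1056]  P^-=[1.1057 0.2717; 0.2717 0.3559]  H_jac=[-0.2785 0.0000; 0.0000 0.1054]  S=[0.5158 -0.0020; -0.0020 0.3040]  K=[-0.5968 0.0903; -0.1463 0.1225]  nu=[-1.2404, -0.9244]  x^+=[-3.7734, -0.0374]  P^+=[0.9193 0.2232; 0.2232 0.3402]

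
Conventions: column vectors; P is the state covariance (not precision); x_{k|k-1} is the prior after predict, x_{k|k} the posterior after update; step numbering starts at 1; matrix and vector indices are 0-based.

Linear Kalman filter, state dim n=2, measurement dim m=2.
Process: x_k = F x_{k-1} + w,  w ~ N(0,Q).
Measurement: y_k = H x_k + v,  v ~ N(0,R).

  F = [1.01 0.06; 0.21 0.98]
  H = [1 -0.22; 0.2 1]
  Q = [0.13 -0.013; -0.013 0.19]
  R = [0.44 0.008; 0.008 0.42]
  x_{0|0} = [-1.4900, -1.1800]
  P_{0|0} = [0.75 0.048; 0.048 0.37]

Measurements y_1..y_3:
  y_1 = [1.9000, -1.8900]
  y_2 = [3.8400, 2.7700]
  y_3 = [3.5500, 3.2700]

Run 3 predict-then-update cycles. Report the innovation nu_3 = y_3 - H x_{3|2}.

innov = [1.2782, 1.8525]

step 1: x^-=[-1.5757, -1.4693]  P^-=[0.9022 0.2159; 0.2159 0.5982]  S=[1.2762 0.2633; 0.2633 1.1406]  K=[0.6280 0.2026; -0.0524 0.5744]  nu=[3.1525, -0.1056]  x^+=[0.3825, -1.6951]  P^+=[0.2852 0.0331; 0.0331 0.2342]
step 2: x^-=[0.2847, -1.5809]  P^-=[0.4258 0.0944; 0.0944 0.4411]  S=[0.8456 0.0864; 0.0864 0.9159]  K=[0.4634 0.1524; -0.0549 0.5074]  nu=[3.2075, 4.2940]  x^+=[2.4253, 0.4217]  P^+=[0.2107 0.0255; 0.0255 0.2076]
step 3: x^-=[2.4748, 0.9225]  P^-=[0.3488 0.0695; 0.0695 0.4092]  S=[0.7780 0.0542; 0.0542 0.8709]  K=[0.4194 0.1338; -0.0605 0.4895]  nu=[1.2782, 1.8525]  x^+=[3.2587, 1.7521]  P^+=[0.1903 0.0215; 0.0215 0.2008]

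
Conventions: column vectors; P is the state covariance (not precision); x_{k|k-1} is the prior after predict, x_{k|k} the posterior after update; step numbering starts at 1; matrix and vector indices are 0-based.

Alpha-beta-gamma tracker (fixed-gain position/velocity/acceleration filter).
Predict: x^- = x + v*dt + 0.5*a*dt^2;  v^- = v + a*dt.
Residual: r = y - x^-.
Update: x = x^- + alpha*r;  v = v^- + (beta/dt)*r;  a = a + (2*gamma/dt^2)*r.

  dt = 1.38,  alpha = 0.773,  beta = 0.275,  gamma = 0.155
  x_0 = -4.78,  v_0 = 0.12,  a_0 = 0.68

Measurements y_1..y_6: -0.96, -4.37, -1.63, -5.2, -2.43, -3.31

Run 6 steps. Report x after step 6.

x_post = -3.6242

step 1: x_pred=-3.9669  r=3.0069  x^+=-1.6426  v^+=1.6576  a^+=1.1695
step 2: x_pred=1.7585  r=-6.1285  x^+=-2.9788  v^+=2.0502  a^+=0.1719
step 3: x_pred=0.0141  r=-1.6441  x^+=-1.2568  v^+=1.9598  a^+=-0.0958
step 4: x_pred=1.3565  r=-6.5565  x^+=-3.7117  v^+=0.5211  a^+=-1.1630
step 5: x_pred=-4.1001  r=1.6701  x^+=-2.8091  v^+=-0.7511  a^+=-0.8912
step 6: x_pred=-4.6942  r=1.3842  x^+=-3.6242  v^+=-1.7051  a^+=-0.6659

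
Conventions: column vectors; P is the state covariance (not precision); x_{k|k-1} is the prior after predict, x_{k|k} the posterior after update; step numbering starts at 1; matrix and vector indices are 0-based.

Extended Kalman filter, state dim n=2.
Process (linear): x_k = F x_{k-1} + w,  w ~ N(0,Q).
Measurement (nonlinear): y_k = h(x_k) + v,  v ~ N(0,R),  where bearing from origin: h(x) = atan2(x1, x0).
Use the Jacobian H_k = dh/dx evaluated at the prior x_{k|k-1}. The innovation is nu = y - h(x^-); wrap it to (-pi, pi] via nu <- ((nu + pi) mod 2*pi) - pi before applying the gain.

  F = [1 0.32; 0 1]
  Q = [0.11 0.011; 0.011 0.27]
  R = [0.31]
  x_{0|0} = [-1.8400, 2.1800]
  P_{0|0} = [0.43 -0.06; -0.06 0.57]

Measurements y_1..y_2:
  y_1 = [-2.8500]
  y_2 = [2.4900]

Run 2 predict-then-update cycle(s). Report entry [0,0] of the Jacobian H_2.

H_jac[0,0] = -0.3600

step 1: x^-=[-1.1424, 2.1800]  P^-=[0.5600 0.1334; 0.1334 0.8400]  H_jac=[-0.3599 -0.1886]  S=[0.4305]  K=[-0.5265; -0.4795]  nu=[1.3797]  x^+=[-1.8689, 1.5184]  P^+=[0.4406 0.0247; 0.0247 0.7410]
step 2: x^-=[-1.3830, 1.5184]  P^-=[0.6423 0.2728; 0.2728 1.0110]  H_jac=[-0.3600 -0.3279]  S=[0.5663]  K=[-0.5662; -0.7587]  nu=[0.1805]  x^+=[-1.4852, 1.3815]  P^+=[0.4607 0.0295; 0.0295 0.6850]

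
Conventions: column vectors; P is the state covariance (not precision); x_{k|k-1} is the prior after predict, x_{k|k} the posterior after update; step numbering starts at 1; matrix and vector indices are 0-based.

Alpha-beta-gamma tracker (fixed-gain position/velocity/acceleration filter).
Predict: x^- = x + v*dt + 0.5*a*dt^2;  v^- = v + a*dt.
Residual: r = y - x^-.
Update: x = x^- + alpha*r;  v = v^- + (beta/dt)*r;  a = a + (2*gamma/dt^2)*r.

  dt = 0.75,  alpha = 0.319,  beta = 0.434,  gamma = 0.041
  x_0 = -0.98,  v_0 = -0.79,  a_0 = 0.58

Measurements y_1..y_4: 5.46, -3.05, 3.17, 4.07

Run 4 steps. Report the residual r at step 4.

step 1: x_pred=-1.4094  r=6.8694  x^+=0.7820  v^+=3.6201  a^+=1.5814
step 2: x_pred=3.9418  r=-6.9918  x^+=1.7114  v^+=0.7602  a^+=0.5622
step 3: x_pred=2.4397  r=0.7303  x^+=2.6726  v^+=1.6044  a^+=0.6686
step 4: x_pred=4.0640  r=0.0060  x^+=4.0659  v^+=2.1094  a^+=0.6695

resid = 0.0060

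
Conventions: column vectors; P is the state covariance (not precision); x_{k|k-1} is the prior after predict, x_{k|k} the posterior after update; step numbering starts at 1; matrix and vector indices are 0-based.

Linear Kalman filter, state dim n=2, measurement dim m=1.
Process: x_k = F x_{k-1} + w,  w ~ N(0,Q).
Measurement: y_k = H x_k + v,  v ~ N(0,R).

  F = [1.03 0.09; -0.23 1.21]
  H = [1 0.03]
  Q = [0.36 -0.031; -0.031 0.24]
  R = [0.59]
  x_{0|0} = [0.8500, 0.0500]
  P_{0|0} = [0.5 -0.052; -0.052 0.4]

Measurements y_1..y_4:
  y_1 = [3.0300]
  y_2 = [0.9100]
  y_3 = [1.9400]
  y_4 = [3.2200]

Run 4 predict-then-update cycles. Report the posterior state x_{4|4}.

x_post = [2.5534, -1.7629]

step 1: x^-=[0.8800, -0.1350]  P^-=[0.8840 -0.1696; -0.1696 0.8810]  S=[1.4647]  K=[0.6001; -0.0978]  nu=[2.1540]  x^+=[2.1727, -0.3456]  P^+=[0.3566 -0.0837; -0.0837 0.8670]
step 2: x^-=[2.2067, -0.9179]  P^-=[0.7298 -0.1236; -0.1236 1.5749]  S=[1.3138]  K=[0.5527; -0.0581]  nu=[-1.2692]  x^+=[1.5053, -0.8441]  P^+=[0.3285 -0.0814; -0.0814 1.5704]
step 3: x^-=[1.4745, -1.3676]  P^-=[0.7061 -0.0376; -0.0376 2.6020]  S=[1.2962]  K=[0.5439; 0.0312]  nu=[0.5065]  x^+=[1.7500, -1.3517]  P^+=[0.3227 -0.0596; -0.0596 2.6007]
step 4: x^-=[1.6808, -2.0381]  P^-=[0.7124 0.1027; 0.1027 4.0979]  S=[1.3122]  K=[0.5452; 0.1720]  nu=[1.6003]  x^+=[2.5534, -1.7629]  P^+=[0.3223 -0.0203; -0.0203 4.0591]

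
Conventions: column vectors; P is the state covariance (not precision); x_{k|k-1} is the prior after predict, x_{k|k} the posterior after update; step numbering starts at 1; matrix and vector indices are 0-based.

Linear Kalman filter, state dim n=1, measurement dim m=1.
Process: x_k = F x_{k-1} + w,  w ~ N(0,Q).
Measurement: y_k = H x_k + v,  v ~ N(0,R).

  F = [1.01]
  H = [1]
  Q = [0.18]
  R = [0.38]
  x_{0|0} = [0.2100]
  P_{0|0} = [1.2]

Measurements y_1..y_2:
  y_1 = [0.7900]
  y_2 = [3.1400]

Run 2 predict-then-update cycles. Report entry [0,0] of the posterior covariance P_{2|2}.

P_post[0,0] = 0.2131

step 1: x^-=[0.2121]  P^-=[1.4041]  S=[1.7841]  K=[0.7870]  nu=[0.5779]  x^+=[0.6669]  P^+=[0.2991]
step 2: x^-=[0.6736]  P^-=[0.4851]  S=[0.8651]  K=[0.5607]  nu=[2.4664]  x^+=[2.0566]  P^+=[0.2131]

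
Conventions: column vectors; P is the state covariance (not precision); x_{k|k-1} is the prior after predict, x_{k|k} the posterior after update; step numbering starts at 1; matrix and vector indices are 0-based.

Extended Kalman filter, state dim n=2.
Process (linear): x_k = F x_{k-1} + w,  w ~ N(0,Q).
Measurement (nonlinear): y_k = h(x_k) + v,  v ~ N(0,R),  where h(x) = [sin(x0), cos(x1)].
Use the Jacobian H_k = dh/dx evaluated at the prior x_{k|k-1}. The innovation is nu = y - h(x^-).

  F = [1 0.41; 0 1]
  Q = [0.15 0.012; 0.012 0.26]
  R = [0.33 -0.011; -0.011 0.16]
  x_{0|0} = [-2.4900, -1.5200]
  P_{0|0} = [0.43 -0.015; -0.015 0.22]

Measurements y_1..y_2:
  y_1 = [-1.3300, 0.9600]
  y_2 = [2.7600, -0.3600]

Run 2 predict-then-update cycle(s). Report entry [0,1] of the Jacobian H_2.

step 1: x^-=[-3.1132, -1.5200]  P^-=[0.6047 0.0872; 0.0872 0.4800]  H_jac=[-0.9996 0.0000; 0.0000 0.9987]  S=[0.9342 -0.0981; -0.0981 0.6388]  K=[-0.6431 0.0376; -0.0148 0.7482]  nu=[-1.3016, 0.9092]  x^+=[-2.2420, -0.8205]  P^+=[0.2127 0.0131; 0.0131 0.1200]
step 2: x^-=[-2.5784, -0.8205]  P^-=[0.3936 0.0743; 0.0743 0.3800]  H_jac=[-0.8455 0.0000; 0.0000 0.7315]  S=[0.6114 -0.0570; -0.0570 0.3633]  K=[-0.5383 0.0652; -0.0320 0.7601]  nu=[3.2939, -1.0419]  x^+=[-4.4194, -1.7177]  P^+=[0.2109 0.0224; 0.0224 0.1667]

H_jac[0,1] = 0.0000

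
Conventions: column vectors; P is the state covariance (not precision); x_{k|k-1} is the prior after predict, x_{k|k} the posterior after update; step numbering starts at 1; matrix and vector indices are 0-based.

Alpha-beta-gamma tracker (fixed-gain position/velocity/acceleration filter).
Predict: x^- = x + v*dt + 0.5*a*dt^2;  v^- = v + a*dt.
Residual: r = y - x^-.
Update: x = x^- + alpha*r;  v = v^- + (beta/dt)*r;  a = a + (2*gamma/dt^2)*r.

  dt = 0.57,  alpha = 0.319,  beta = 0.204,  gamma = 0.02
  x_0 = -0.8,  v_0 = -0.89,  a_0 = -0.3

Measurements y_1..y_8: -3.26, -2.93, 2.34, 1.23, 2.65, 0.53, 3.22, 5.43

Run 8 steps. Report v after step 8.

v_post = 3.4806

step 1: x_pred=-1.3560  r=-1.9040  x^+=-1.9634  v^+=-1.7424  a^+=-0.5344
step 2: x_pred=-3.0434  r=0.1134  x^+=-3.0072  v^+=-2.0064  a^+=-0.5204
step 3: x_pred=-4.2354  r=6.5754  x^+=-2.1379  v^+=0.0502  a^+=0.2891
step 4: x_pred=-2.0623  r=3.2923  x^+=-1.0121  v^+=1.3933  a^+=0.6944
step 5: x_pred=-0.1051  r=2.7551  x^+=0.7738  v^+=2.7751  a^+=1.0336
step 6: x_pred=2.5235  r=-1.9935  x^+=1.8876  v^+=2.6508  a^+=0.7882
step 7: x_pred=3.5266  r=-0.3066  x^+=3.4288  v^+=2.9903  a^+=0.7504
step 8: x_pred=5.2552  r=0.1748  x^+=5.3110  v^+=3.4806  a^+=0.7719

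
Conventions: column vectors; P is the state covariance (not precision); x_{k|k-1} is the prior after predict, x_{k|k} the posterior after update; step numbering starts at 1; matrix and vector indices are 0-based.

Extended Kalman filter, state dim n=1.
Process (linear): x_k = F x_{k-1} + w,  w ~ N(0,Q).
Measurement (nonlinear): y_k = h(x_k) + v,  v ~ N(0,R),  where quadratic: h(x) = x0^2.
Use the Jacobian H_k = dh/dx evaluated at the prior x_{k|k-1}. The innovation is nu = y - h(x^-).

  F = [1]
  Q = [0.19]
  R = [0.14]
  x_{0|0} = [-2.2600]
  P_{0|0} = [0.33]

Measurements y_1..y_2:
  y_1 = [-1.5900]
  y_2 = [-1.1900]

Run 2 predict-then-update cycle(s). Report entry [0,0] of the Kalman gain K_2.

step 1: x^-=[-2.2600]  P^-=[0.5200]  H_jac=[-4.5200]  S=[10.7638]  K=[-0.2184]  nu=[-6.6976]  x^+=[-0.7975]  P^+=[0.0068]
step 2: x^-=[-0.7975]  P^-=[0.1968]  H_jac=[-1.5950]  S=[0.6406]  K=[-0.4899]  nu=[-1.8260]  x^+=[0.0971]  P^+=[0.0430]

K[0,0] = -0.4899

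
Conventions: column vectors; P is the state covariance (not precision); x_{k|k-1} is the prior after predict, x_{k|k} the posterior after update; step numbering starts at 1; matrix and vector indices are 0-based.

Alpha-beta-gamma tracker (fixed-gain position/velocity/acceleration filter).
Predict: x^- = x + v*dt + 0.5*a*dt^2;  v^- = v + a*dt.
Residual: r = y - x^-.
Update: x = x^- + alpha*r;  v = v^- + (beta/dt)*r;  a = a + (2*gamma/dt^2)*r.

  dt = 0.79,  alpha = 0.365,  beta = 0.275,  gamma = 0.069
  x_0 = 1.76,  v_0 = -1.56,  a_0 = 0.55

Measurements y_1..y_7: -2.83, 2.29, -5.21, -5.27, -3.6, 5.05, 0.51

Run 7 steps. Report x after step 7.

x_post = 0.6750

step 1: x_pred=0.6992  r=-3.5292  x^+=-0.5889  v^+=-2.3540  a^+=-0.2304
step 2: x_pred=-2.5205  r=4.8105  x^+=-0.7647  v^+=-0.8615  a^+=0.8333
step 3: x_pred=-1.1852  r=-4.0248  x^+=-2.6543  v^+=-1.6042  a^+=-0.0566
step 4: x_pred=-3.9392  r=-1.3308  x^+=-4.4250  v^+=-2.1122  a^+=-0.3509
step 5: x_pred=-6.2031  r=2.6031  x^+=-5.2530  v^+=-1.4832  a^+=0.2247
step 6: x_pred=-6.3546  r=11.4046  x^+=-2.1919  v^+=2.6642  a^+=2.7465
step 7: x_pred=0.7698  r=-0.2598  x^+=0.6750  v^+=4.7435  a^+=2.6890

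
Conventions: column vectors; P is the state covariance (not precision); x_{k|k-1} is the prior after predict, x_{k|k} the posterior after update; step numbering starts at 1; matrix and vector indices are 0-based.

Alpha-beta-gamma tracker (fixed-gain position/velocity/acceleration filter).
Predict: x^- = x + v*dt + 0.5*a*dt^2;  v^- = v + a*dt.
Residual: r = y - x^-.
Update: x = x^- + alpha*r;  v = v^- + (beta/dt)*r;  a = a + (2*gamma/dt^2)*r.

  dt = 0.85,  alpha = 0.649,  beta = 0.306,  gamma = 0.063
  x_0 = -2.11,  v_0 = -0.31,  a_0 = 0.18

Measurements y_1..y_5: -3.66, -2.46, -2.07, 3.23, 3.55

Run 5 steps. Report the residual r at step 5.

step 1: x_pred=-2.3085  r=-1.3515  x^+=-3.1856  v^+=-0.6435  a^+=-0.0557
step 2: x_pred=-3.7528  r=1.2928  x^+=-2.9138  v^+=-0.2255  a^+=0.1698
step 3: x_pred=-3.0441  r=0.9741  x^+=-2.4119  v^+=0.2695  a^+=0.3396
step 4: x_pred=-2.0602  r=5.2902  x^+=1.3731  v^+=2.4626  a^+=1.2622
step 5: x_pred=3.9223  r=-0.3723  x^+=3.6807  v^+=3.4014  a^+=1.1973

resid = -0.3723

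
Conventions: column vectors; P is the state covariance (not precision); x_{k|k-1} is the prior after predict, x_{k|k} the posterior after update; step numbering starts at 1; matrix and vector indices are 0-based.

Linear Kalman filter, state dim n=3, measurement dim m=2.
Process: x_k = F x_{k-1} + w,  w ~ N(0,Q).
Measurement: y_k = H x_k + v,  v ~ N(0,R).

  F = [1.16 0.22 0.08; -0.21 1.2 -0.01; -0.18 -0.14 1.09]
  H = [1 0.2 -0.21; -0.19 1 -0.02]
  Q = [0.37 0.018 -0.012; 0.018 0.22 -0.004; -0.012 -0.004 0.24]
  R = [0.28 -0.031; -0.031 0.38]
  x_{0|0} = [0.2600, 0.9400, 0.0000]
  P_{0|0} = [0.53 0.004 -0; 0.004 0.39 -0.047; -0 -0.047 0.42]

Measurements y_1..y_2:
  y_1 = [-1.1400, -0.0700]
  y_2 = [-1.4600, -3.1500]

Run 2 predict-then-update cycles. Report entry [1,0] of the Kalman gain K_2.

K[1,0] = 0.1392

step 1: x^-=[0.5084, 1.0734, -0.1784]  P^-=[1.1051 -0.0075 -0.1096; -0.0075 0.8041 -0.1164; -0.1096 -0.1164 0.7784]  S=[1.5044 -0.0614; -0.0614 1.2310]  K=[0.7433 -0.1378; 0.1452 0.6635; -0.2011 -0.1003]  nu=[-1.9005, -1.0504]  x^+=[-0.7594, 0.1005, 0.3091]  P^+=[0.2381 -0.0283 0.0953; -0.0283 0.2423 0.0004; 0.0953 0.0004 0.7076]
step 2: x^-=[-0.8341, 0.2769, 0.4595]  P^-=[0.7099 -0.0173 0.1175; -0.0173 0.5941 -0.0593; 0.1175 -0.0593 1.0543]  S=[1.0088 -0.0443; -0.0443 1.0100]  K=[0.6703 -0.1236; 0.1392 0.5987; -0.1194 -0.1069]  nu=[-0.5848, -3.5762]  x^+=[-0.7840, -1.9457, 0.9117]  P^+=[0.2338 -0.0197 0.1824; -0.0197 0.2198 0.0183; 0.1824 0.0183 1.0295]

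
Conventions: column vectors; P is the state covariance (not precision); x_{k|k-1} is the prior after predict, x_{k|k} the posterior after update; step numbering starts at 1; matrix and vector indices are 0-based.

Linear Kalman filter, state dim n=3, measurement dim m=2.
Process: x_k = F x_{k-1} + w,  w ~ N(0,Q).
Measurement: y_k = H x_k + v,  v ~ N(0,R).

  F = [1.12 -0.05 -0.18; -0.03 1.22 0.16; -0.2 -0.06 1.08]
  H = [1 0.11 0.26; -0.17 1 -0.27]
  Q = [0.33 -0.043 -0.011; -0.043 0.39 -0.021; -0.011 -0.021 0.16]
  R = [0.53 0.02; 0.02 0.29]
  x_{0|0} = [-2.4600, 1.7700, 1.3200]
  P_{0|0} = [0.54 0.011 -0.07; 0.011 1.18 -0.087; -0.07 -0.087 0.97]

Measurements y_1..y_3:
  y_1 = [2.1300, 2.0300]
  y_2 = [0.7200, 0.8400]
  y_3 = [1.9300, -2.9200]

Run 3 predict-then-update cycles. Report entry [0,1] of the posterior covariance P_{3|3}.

P_post[0,1] = -0.1701

step 1: x^-=[-3.0813, 2.4444, 1.8114]  P^-=[1.0672 -0.1391 -0.4011; -0.1391 2.1375 -0.0485; -0.4011 -0.0485 1.3590]  S=[1.4730 -0.0434; -0.0434 2.5941]  K=[0.6412 -0.0711; 0.0813 0.8395; -0.0400 -0.1345]  nu=[4.4715, -0.4491]  x^+=[-0.1822, 2.4310, 1.6931]  P^+=[0.4445 -0.0380 -0.3917; -0.0380 0.3054 0.2473; -0.3917 0.2473 1.3102]
step 2: x^-=[-0.6303, 3.2422, 1.7191]  P^-=[1.0974 -0.2949 -0.8608; -0.2949 0.9816 0.5437; -0.8608 0.5437 1.8434]  S=[1.2825 -0.0817; -0.0817 1.1654]  K=[0.6451 -0.1685; 0.0129 0.7603; -0.2414 0.1481]  nu=[0.5467, -2.0452]  x^+=[0.0669, 1.6943, 1.2843]  P^+=[0.5128 -0.1164 -0.6208; -0.1164 0.3094 0.4016; -0.6208 0.4016 1.7372]
step 3: x^-=[-0.2409, 2.2706, 1.2719]  P^-=[1.3009 -0.4944 -1.2467; -0.4944 1.0667 0.8531; -1.2467 0.8531 2.4213]  S=[1.2992 -0.1508; -0.1508 1.1638]  K=[0.6824 -0.2372; -0.0281 0.7872; -0.3673 0.3058]  nu=[1.5904, -4.8881]  x^+=[2.0039, -1.6223, -0.8072]  P^+=[0.5816 -0.1701 -0.7920; -0.1701 0.3378 0.5146; -0.7920 0.5146 2.1033]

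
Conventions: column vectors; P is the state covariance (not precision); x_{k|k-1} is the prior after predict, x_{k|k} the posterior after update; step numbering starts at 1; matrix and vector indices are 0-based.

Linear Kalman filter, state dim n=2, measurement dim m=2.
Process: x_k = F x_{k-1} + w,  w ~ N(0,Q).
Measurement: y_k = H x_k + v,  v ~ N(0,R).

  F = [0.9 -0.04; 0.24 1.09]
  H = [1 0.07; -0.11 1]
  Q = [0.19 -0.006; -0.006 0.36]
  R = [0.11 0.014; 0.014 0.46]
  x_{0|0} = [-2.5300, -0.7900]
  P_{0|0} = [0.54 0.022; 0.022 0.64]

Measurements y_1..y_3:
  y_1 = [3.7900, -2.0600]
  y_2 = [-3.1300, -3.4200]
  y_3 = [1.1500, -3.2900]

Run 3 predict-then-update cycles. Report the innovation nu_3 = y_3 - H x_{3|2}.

step 1: x^-=[-2.2454, -1.4683]  P^-=[0.6268 0.1041; 0.1041 1.1630]  S=[0.7571 0.1298; 0.1298 1.6077]  K=[0.8455 -0.0464; 0.1240 0.7063]  nu=[6.1382, -0.8387]  x^+=[2.9834, -1.2996]  P^+=[0.0923 0.0007; 0.0007 0.3267]
step 2: x^-=[2.7370, -0.7006]  P^-=[0.2652 0.0003; 0.0003 0.7538]  S=[0.3790 0.0379; 0.0379 1.2169]  K=[0.7045 -0.0457; 0.0784 0.6170]  nu=[-5.8180, -2.4184]  x^+=[-1.2514, -2.6486]  P^+=[0.0770 -0.0027; -0.0027 0.2846]
step 3: x^-=[-1.0203, -3.1873]  P^-=[0.2531 -0.0044; -0.0044 0.7012]  S=[0.3659 0.0309; 0.0309 1.1652]  K=[0.6947 -0.0461; 0.0715 0.6003]  nu=[2.3934, -0.2149]  x^+=[0.6523, -3.1452]  P^+=[0.0760 -0.0031; -0.0031 0.2768]

innov = [2.3934, -0.2149]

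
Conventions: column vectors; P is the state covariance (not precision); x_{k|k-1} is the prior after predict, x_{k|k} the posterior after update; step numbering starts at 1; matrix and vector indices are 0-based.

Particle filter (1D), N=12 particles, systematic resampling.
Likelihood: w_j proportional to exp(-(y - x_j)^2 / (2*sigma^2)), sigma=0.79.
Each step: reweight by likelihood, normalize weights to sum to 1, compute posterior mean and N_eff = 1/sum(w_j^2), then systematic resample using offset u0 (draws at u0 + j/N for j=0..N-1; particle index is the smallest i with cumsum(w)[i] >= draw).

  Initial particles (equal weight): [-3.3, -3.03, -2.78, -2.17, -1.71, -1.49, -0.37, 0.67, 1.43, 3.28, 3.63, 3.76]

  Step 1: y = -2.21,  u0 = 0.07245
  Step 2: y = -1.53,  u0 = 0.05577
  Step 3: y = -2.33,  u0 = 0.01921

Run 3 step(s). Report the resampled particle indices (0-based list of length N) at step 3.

resampled_idx = [0, 1, 1, 2, 3, 4, 5, 6, 6, 7, 8, 10]

step 1: w=[0.0901, 0.1362, 0.1799, 0.2331, 0.1910, 0.1540, 0.0155, 0.0003, 0.0000, 0.0000, 0.0000, 0.0000]  mean=-2.2772  Neff=5.7548  idx=[0, 1, 2, 2, 2, 3, 3, 4, 4, 4, 5, 6]
step 2: w=[0.0119, 0.0242, 0.0420, 0.0420, 0.0420, 0.1058, 0.1058, 0.1431, 0.1431, 0.1431, 0.1467, 0.0500]  mean=-1.8939  Neff=8.7780  idx=[2, 4, 5, 6, 7, 7, 8, 8, 9, 10, 10, 11]
step 3: w=[0.0998, 0.0998, 0.1150, 0.1150, 0.0863, 0.0863, 0.0863, 0.0863, 0.0863, 0.0667, 0.0667, 0.0054]  mean=-1.9929  Neff=10.8044  idx=[0, 1, 1, 2, 3, 4, 5, 6, 6, 7, 8, 10]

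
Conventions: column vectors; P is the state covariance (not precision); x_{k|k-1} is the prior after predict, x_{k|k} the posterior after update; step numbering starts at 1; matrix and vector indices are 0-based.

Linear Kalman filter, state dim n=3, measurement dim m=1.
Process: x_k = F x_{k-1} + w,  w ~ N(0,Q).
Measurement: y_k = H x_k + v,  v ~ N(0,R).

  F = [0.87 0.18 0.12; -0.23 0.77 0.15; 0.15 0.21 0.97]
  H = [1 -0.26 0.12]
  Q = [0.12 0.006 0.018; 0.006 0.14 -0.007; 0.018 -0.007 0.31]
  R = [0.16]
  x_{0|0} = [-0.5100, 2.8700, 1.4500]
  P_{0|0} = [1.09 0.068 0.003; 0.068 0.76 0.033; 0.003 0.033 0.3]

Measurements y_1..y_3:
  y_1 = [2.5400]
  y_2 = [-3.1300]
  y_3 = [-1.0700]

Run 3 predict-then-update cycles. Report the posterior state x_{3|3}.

step 1: x^-=[0.2469, 2.5447, 1.9327]  P^-=[0.9973 -0.0544 0.2473; -0.0544 0.6383 0.1516; 0.2473 0.1516 0.6689]  S=[1.2883]  K=[0.8082; -0.1569; 0.2237]  nu=[2.7228]  x^+=[2.4474, 2.1174, 2.5418]  P^+=[0.1559 0.1090 0.0144; 0.1090 0.6066 0.1968; 0.0144 0.1968 0.6044]
step 2: x^-=[2.8153, 1.4488, 3.2773]  P^-=[0.3120 0.1632 0.2063; 0.1632 0.5274 0.3313; 0.2063 0.3313 1.0002]  S=[0.4660]  K=[0.6316; 0.1414; 0.5153]  nu=[-5.9619]  x^+=[-0.9501, 0.6059, 0.2050]  P^+=[0.1261 0.1216 0.0546; 0.1216 0.5181 0.2973; 0.0546 0.2973 0.8765]
step 3: x^-=[-0.6929, 0.7158, 0.1836]  P^-=[0.3072 0.1859 0.2880; 0.1859 0.4954 0.4286; 0.2880 0.4286 1.3050]  S=[0.4652]  K=[0.6308; 0.2333; 0.7162]  nu=[-0.2130]  x^+=[-0.8273, 0.6661, 0.0310]  P^+=[0.1221 0.1174 0.0779; 0.1174 0.4701 0.3509; 0.0779 0.3509 1.0664]

x_post = [-0.8273, 0.6661, 0.0310]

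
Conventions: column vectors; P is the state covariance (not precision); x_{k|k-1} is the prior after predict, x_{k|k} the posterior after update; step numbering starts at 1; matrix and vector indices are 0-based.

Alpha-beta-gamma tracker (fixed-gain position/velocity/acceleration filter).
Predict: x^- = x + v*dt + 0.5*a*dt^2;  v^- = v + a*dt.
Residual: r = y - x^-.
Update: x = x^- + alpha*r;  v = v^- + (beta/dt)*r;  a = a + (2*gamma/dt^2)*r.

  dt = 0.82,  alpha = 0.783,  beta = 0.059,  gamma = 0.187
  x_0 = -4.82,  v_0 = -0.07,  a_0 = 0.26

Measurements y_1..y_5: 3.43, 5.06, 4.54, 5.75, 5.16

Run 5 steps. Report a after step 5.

step 1: x_pred=-4.7900  r=8.2200  x^+=1.6463  v^+=0.7346  a^+=4.8321
step 2: x_pred=3.8732  r=1.1868  x^+=4.8025  v^+=4.7823  a^+=5.4922
step 3: x_pred=10.5705  r=-6.0305  x^+=5.8486  v^+=8.8521  a^+=2.1380
step 4: x_pred=13.8261  r=-8.0761  x^+=7.5025  v^+=10.0241  a^+=-2.3541
step 5: x_pred=14.9308  r=-9.7708  x^+=7.2803  v^+=7.3907  a^+=-7.7888

a_post = -7.7888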